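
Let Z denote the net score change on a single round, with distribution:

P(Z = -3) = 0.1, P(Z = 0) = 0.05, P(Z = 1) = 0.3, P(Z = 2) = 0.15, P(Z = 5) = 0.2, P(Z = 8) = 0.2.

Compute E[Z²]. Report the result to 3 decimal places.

19.600

E[Z²] = (-3)²(0.1) + (0)²(0.05) + (1)²(0.3) + (2)²(0.15) + (5)²(0.2) + (8)²(0.2) = 19.6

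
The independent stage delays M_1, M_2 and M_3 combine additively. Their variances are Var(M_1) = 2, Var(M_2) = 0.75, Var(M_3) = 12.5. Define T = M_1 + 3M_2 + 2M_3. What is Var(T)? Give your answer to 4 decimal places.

By independence, Var(T) = (1)²Var(M_1) + (3)²Var(M_2) + (2)²Var(M_3)
= (1)²·2 + (3)²·0.75 + (2)²·12.5 = 58.75

58.7500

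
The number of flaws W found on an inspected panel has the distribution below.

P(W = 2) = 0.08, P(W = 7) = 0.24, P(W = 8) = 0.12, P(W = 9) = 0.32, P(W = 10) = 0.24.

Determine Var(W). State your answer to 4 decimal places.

4.3936

E[W] = (2)(0.08) + (7)(0.24) + (8)(0.12) + (9)(0.32) + (10)(0.24) = 8.08
E[W²] = (2)²(0.08) + (7)²(0.24) + (8)²(0.12) + (9)²(0.32) + (10)²(0.24) = 69.68
Var(W) = E[W²] − (E[W])² = 69.68 − (8.08)² = 4.3936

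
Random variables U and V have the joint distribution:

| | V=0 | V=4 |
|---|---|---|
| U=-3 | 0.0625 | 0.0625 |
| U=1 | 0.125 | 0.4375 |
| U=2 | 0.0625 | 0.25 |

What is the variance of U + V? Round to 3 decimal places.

E[U] = 0.8125,  E[V] = 3,  E[UV] = 3
Var(U) = 2.9375 − (0.8125)² = 2.27734375;  Var(V) = 12 − (3)² = 3
cov(U,V) = 3 − (0.8125)(3) = 0.5625
Var(U + V) = (1)²·2.27734375 + (1)²·3 + 2·(1)·(1)·0.5625 = 6.40234375

6.402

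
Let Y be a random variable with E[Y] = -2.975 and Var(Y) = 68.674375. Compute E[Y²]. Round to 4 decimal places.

E[Y²] = Var(Y) + (E[Y])² = 68.674375 + (-2.975)² = 77.525

77.5250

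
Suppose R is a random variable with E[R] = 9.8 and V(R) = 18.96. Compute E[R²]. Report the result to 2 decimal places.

115.00

E[R²] = V(R) + (E[R])² = 18.96 + (9.8)² = 115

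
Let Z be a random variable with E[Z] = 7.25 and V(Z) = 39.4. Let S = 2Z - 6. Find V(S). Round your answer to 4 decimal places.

V(2Z - 6) = (2)²·V(Z) = 4·39.4 = 157.6

157.6000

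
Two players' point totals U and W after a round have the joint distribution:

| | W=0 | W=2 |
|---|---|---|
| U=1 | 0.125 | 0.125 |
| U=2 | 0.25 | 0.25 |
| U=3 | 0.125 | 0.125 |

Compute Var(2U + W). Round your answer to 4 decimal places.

E[U] = 2,  E[W] = 1,  E[UW] = 2
Var(U) = 4.5 − (2)² = 0.5;  Var(W) = 2 − (1)² = 1
cov(U,W) = 2 − (2)(1) = 0
Var(2U + W) = (2)²·0.5 + (1)²·1 + 2·(2)·(1)·0 = 3

3.0000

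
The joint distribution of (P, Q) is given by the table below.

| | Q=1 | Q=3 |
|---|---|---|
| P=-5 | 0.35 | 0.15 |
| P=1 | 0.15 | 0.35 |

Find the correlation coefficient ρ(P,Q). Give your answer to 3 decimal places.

E[P] = -2,  E[Q] = 2
E[PQ] = -2.8
cov(P,Q) = E[PQ] − E[P]E[Q] = -2.8 − (-2)(2) = 1.2
Var(P) = 9,  Var(Q) = 1
ρ = 1.2 / √(9·1) ≈ 0.400

0.400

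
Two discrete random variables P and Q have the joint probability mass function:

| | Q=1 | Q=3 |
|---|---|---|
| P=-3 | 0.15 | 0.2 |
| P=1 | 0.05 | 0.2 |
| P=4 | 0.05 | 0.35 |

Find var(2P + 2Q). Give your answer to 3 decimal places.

46.040

E[P] = 0.8,  E[Q] = 2.5,  E[PQ] = 2.8
var(P) = 9.8 − (0.8)² = 9.16;  var(Q) = 7 − (2.5)² = 0.75
cov(P,Q) = 2.8 − (0.8)(2.5) = 0.8
var(2P + 2Q) = (2)²·9.16 + (2)²·0.75 + 2·(2)·(2)·0.8 = 46.04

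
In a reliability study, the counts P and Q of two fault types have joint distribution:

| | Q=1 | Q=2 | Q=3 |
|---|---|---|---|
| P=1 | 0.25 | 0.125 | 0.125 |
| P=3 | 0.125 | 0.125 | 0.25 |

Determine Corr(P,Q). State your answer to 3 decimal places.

0.289

E[P] = 2,  E[Q] = 2
E[PQ] = 4.25
cov(P,Q) = E[PQ] − E[P]E[Q] = 4.25 − (2)(2) = 0.25
var(P) = 1,  var(Q) = 0.75
ρ = 0.25 / √(1·0.75) ≈ 0.289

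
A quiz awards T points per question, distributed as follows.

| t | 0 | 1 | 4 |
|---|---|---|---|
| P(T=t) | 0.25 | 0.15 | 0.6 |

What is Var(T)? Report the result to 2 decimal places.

3.25

E[T] = (0)(0.25) + (1)(0.15) + (4)(0.6) = 2.55
E[T²] = (0)²(0.25) + (1)²(0.15) + (4)²(0.6) = 9.75
Var(T) = E[T²] − (E[T])² = 9.75 − (2.55)² = 3.2475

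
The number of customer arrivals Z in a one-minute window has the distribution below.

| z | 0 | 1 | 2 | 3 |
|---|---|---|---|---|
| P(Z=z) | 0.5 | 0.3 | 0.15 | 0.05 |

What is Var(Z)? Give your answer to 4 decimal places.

0.7875

E[Z] = (0)(0.5) + (1)(0.3) + (2)(0.15) + (3)(0.05) = 0.75
E[Z²] = (0)²(0.5) + (1)²(0.3) + (2)²(0.15) + (3)²(0.05) = 1.35
Var(Z) = E[Z²] − (E[Z])² = 1.35 − (0.75)² = 0.7875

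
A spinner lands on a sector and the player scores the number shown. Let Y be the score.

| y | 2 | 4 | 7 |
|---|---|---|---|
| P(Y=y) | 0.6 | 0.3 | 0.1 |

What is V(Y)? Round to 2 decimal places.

2.49

E[Y] = (2)(0.6) + (4)(0.3) + (7)(0.1) = 3.1
E[Y²] = (2)²(0.6) + (4)²(0.3) + (7)²(0.1) = 12.1
V(Y) = E[Y²] − (E[Y])² = 12.1 − (3.1)² = 2.49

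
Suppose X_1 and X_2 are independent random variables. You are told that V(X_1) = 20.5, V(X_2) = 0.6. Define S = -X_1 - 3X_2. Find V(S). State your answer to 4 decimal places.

25.9000

By independence, V(S) = (-1)²V(X_1) + (-3)²V(X_2)
= (-1)²·20.5 + (-3)²·0.6 = 25.9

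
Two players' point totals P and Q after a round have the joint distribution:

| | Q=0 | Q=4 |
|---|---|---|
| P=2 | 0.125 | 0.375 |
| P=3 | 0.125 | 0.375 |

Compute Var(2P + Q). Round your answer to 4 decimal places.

4.0000

E[P] = 2.5,  E[Q] = 3,  E[PQ] = 7.5
Var(P) = 6.5 − (2.5)² = 0.25;  Var(Q) = 12 − (3)² = 3
Cov(P,Q) = 7.5 − (2.5)(3) = 0
Var(2P + Q) = (2)²·0.25 + (1)²·3 + 2·(2)·(1)·0 = 4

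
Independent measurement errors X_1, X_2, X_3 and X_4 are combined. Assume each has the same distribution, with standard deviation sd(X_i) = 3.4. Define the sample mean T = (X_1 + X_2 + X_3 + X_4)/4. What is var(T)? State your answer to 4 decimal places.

2.8900

var(X_i) = (3.4)² = 11.56
By independence, var(T) = (0.25)²var(X_1) + (0.25)²var(X_2) + (0.25)²var(X_3) + (0.25)²var(X_4)
= (0.25)²·11.56 + (0.25)²·11.56 + (0.25)²·11.56 + (0.25)²·11.56 = 2.89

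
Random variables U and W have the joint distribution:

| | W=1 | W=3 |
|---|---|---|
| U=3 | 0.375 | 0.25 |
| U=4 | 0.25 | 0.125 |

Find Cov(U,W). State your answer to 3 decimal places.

E[U] = 3.375,  E[W] = 1.75
E[UW] = 5.875
Cov(U,W) = E[UW] − E[U]E[W] = 5.875 − (3.375)(1.75) = -0.03125

-0.031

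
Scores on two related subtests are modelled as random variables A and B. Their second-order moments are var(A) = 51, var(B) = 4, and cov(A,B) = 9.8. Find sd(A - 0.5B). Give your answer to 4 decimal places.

6.4962

var(A - 0.5B) = (1)²·var(A) + (-0.5)²·var(B) + 2·(1)·(-0.5)·cov(A,B)
= 1·51 + 0.25·4 + -1·9.8 = 42.2
sd(A - 0.5B) = √42.2 ≈ 6.4962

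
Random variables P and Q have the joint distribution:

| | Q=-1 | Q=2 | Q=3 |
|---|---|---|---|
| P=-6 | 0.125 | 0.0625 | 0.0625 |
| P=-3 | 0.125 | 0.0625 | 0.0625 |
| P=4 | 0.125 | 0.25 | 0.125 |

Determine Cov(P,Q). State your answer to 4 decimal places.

1.5938

E[P] = -0.25,  E[Q] = 1.125
E[PQ] = 1.3125
Cov(P,Q) = E[PQ] − E[P]E[Q] = 1.3125 − (-0.25)(1.125) = 1.59375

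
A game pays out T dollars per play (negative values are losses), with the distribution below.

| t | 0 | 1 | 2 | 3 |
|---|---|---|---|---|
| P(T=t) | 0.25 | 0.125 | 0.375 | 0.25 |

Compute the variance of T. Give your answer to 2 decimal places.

1.23

E[T] = (0)(0.25) + (1)(0.125) + (2)(0.375) + (3)(0.25) = 1.625
E[T²] = (0)²(0.25) + (1)²(0.125) + (2)²(0.375) + (3)²(0.25) = 3.875
var(T) = E[T²] − (E[T])² = 3.875 − (1.625)² = 1.234375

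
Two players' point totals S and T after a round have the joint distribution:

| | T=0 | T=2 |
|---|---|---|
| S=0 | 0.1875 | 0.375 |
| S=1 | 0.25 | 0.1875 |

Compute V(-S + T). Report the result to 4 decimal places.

E[S] = 0.4375,  E[T] = 1.125,  E[ST] = 0.375
V(S) = 0.4375 − (0.4375)² = 0.24609375;  V(T) = 2.25 − (1.125)² = 0.984375
cov(S,T) = 0.375 − (0.4375)(1.125) = -0.1171875
V(-S + T) = (-1)²·0.24609375 + (1)²·0.984375 + 2·(-1)·(1)·-0.1171875 = 1.46484375

1.4648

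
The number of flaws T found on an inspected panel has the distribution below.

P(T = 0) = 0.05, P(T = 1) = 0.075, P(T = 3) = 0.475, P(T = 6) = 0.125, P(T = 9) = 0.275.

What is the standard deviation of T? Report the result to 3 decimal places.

E[T] = (0)(0.05) + (1)(0.075) + (3)(0.475) + (6)(0.125) + (9)(0.275) = 4.725
E[T²] = (0)²(0.05) + (1)²(0.075) + (3)²(0.475) + (6)²(0.125) + (9)²(0.275) = 31.125
V(T) = E[T²] − (E[T])² = 31.125 − (4.725)² = 8.799375
SD(T) = √8.799375 ≈ 2.966

2.966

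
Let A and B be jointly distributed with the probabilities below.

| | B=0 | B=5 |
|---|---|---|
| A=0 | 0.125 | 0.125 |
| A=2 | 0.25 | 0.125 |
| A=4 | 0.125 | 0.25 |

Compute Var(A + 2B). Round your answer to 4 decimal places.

29.9375

E[A] = 2.25,  E[B] = 2.5,  E[AB] = 6.25
Var(A) = 7.5 − (2.25)² = 2.4375;  Var(B) = 12.5 − (2.5)² = 6.25
Cov(A,B) = 6.25 − (2.25)(2.5) = 0.625
Var(A + 2B) = (1)²·2.4375 + (2)²·6.25 + 2·(1)·(2)·0.625 = 29.9375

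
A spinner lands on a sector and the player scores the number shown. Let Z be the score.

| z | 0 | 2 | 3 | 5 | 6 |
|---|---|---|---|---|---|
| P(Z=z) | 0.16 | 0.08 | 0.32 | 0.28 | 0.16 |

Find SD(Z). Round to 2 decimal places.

1.96

E[Z] = (0)(0.16) + (2)(0.08) + (3)(0.32) + (5)(0.28) + (6)(0.16) = 3.48
E[Z²] = (0)²(0.16) + (2)²(0.08) + (3)²(0.32) + (5)²(0.28) + (6)²(0.16) = 15.96
Var(Z) = E[Z²] − (E[Z])² = 15.96 − (3.48)² = 3.8496
SD(Z) = √3.8496 ≈ 1.96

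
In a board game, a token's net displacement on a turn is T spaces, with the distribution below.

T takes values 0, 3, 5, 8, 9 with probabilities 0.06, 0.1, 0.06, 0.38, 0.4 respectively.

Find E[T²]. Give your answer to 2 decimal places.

59.12

E[T²] = (0)²(0.06) + (3)²(0.1) + (5)²(0.06) + (8)²(0.38) + (9)²(0.4) = 59.12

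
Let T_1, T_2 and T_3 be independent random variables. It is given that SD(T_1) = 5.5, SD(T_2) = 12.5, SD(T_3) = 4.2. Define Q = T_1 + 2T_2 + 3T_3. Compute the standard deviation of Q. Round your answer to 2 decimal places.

var(T_1) = 30.25, var(T_2) = 156.25, var(T_3) = 17.64
By independence, var(Q) = (1)²var(T_1) + (2)²var(T_2) + (3)²var(T_3)
= (1)²·30.25 + (2)²·156.25 + (3)²·17.64 = 814.01
SD(Q) = √814.01 ≈ 28.53

28.53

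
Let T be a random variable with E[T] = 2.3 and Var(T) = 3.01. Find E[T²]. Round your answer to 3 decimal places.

E[T²] = Var(T) + (E[T])² = 3.01 + (2.3)² = 8.3

8.300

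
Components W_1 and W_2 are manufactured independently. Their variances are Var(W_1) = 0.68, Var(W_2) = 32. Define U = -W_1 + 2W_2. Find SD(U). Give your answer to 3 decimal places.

11.344

By independence, Var(U) = (-1)²Var(W_1) + (2)²Var(W_2)
= (-1)²·0.68 + (2)²·32 = 128.68
SD(U) = √128.68 ≈ 11.344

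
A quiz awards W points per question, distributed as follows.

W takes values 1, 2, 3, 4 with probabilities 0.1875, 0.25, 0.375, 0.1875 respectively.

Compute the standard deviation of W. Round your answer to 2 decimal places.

E[W] = (1)(0.1875) + (2)(0.25) + (3)(0.375) + (4)(0.1875) = 2.5625
E[W²] = (1)²(0.1875) + (2)²(0.25) + (3)²(0.375) + (4)²(0.1875) = 7.5625
V(W) = E[W²] − (E[W])² = 7.5625 − (2.5625)² = 0.99609375
σ(W) = √0.99609375 ≈ 1.00

1.00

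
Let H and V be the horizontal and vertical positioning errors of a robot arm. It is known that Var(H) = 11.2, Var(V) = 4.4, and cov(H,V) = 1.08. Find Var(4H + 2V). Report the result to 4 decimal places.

214.0800

Var(4H + 2V) = (4)²·Var(H) + (2)²·Var(V) + 2·(4)·(2)·cov(H,V)
= 16·11.2 + 4·4.4 + 16·1.08 = 214.08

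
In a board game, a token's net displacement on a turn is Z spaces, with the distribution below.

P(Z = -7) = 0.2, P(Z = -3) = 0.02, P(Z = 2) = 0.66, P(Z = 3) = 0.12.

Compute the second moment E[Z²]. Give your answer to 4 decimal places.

13.7000

E[Z²] = (-7)²(0.2) + (-3)²(0.02) + (2)²(0.66) + (3)²(0.12) = 13.7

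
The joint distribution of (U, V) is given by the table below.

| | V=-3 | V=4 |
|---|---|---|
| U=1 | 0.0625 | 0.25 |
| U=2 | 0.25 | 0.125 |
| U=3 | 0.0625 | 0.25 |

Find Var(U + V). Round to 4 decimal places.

E[U] = 2,  E[V] = 1.375,  E[UV] = 2.75
Var(U) = 4.625 − (2)² = 0.625;  Var(V) = 13.375 − (1.375)² = 11.484375
Cov(U,V) = 2.75 − (2)(1.375) = 0
Var(U + V) = (1)²·0.625 + (1)²·11.484375 + 2·(1)·(1)·0 = 12.109375

12.1094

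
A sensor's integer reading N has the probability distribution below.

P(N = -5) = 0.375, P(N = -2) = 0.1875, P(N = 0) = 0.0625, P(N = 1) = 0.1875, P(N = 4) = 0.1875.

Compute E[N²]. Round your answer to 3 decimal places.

13.313

E[N²] = (-5)²(0.375) + (-2)²(0.1875) + (0)²(0.0625) + (1)²(0.1875) + (4)²(0.1875) = 13.3125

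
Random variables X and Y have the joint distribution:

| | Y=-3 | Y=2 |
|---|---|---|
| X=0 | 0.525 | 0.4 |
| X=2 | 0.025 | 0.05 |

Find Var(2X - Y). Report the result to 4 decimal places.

E[X] = 0.15,  E[Y] = -0.75,  E[XY] = 0.05
Var(X) = 0.3 − (0.15)² = 0.2775;  Var(Y) = 6.75 − (-0.75)² = 6.1875
cov(X,Y) = 0.05 − (0.15)(-0.75) = 0.1625
Var(2X - Y) = (2)²·0.2775 + (-1)²·6.1875 + 2·(2)·(-1)·0.1625 = 6.6475

6.6475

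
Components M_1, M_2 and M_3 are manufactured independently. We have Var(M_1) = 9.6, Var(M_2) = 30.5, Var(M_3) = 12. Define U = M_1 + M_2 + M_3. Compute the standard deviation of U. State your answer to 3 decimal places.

By independence, Var(U) = (1)²Var(M_1) + (1)²Var(M_2) + (1)²Var(M_3)
= (1)²·9.6 + (1)²·30.5 + (1)²·12 = 52.1
SD(U) = √52.1 ≈ 7.218

7.218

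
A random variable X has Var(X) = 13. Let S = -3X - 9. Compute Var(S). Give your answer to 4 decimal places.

Var(-3X - 9) = (-3)²·Var(X) = 9·13 = 117

117.0000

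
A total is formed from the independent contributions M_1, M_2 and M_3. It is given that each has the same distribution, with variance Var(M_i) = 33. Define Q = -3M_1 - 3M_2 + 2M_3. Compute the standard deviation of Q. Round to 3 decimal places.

26.944

By independence, Var(Q) = (-3)²Var(M_1) + (-3)²Var(M_2) + (2)²Var(M_3)
= (-3)²·33 + (-3)²·33 + (2)²·33 = 726
SD(Q) = √726 ≈ 26.944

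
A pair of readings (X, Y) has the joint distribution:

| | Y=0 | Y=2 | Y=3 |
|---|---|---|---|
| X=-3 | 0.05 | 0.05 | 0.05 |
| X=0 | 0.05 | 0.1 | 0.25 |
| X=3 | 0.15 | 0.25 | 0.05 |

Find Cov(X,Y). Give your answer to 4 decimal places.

-0.4650

E[X] = 0.9,  E[Y] = 1.85
E[XY] = 1.2
Cov(X,Y) = E[XY] − E[X]E[Y] = 1.2 − (0.9)(1.85) = -0.465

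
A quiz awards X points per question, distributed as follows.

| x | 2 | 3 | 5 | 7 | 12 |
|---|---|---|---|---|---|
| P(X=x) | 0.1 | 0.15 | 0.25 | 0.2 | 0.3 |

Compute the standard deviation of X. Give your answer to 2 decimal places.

3.66

E[X] = (2)(0.1) + (3)(0.15) + (5)(0.25) + (7)(0.2) + (12)(0.3) = 6.9
E[X²] = (2)²(0.1) + (3)²(0.15) + (5)²(0.25) + (7)²(0.2) + (12)²(0.3) = 61
Var(X) = E[X²] − (E[X])² = 61 − (6.9)² = 13.39
SD(X) = √13.39 ≈ 3.66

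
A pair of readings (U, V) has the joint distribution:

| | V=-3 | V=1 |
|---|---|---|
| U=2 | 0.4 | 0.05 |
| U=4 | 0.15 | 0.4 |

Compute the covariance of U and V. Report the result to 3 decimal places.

1.220

E[U] = 3.1,  E[V] = -1.2
E[UV] = -2.5
Cov(U,V) = E[UV] − E[U]E[V] = -2.5 − (3.1)(-1.2) = 1.22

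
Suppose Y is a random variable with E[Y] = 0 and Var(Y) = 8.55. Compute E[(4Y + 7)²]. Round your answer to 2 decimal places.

E[4Y + 7] = 4·0 + 7 = 7
Var(4Y + 7) = (4)²·8.55 = 136.8
E[(4Y + 7)²] = Var((4Y + 7)) + (E[(4Y + 7)])² = 136.8 + (7)² = 185.8

185.80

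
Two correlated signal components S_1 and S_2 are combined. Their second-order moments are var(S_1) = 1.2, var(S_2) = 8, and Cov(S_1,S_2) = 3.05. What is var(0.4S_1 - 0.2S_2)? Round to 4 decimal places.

var(0.4S_1 - 0.2S_2) = (0.4)²·var(S_1) + (-0.2)²·var(S_2) + 2·(0.4)·(-0.2)·Cov(S_1,S_2)
= 0.16·1.2 + 0.04·8 + -0.16·3.05 = 0.024

0.0240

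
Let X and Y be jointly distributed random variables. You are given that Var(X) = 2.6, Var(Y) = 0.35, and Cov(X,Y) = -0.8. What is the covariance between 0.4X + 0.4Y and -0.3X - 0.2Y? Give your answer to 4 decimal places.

Cov(0.4X + 0.4Y, -0.3X - 0.2Y) = (0.4)(-0.3)Var(X) + (0.4)(-0.2)Var(Y) + [(0.4)(-0.2) + (0.4)(-0.3)]Cov(X,Y)
= -0.12·2.6 + -0.08·0.35 + -0.2·-0.8 = -0.18

-0.1800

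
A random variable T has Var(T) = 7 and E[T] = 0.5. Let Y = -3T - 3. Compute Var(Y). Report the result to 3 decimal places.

63.000

Var(-3T - 3) = (-3)²·Var(T) = 9·7 = 63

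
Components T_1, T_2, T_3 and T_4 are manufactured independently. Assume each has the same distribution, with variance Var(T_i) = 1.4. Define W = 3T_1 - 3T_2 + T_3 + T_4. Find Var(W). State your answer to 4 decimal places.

By independence, Var(W) = (3)²Var(T_1) + (-3)²Var(T_2) + (1)²Var(T_3) + (1)²Var(T_4)
= (3)²·1.4 + (-3)²·1.4 + (1)²·1.4 + (1)²·1.4 = 28

28.0000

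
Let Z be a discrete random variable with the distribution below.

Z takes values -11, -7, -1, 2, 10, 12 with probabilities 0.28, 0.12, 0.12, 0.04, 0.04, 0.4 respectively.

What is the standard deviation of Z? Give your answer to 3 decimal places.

E[Z] = (-11)(0.28) + (-7)(0.12) + (-1)(0.12) + (2)(0.04) + (10)(0.04) + (12)(0.4) = 1.24
E[Z²] = (-11)²(0.28) + (-7)²(0.12) + (-1)²(0.12) + (2)²(0.04) + (10)²(0.04) + (12)²(0.4) = 101.64
Var(Z) = E[Z²] − (E[Z])² = 101.64 − (1.24)² = 100.1024
sd(Z) = √100.1024 ≈ 10.005

10.005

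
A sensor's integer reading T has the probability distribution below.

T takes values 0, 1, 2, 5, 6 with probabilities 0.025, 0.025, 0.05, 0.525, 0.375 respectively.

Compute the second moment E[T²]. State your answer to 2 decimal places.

26.85

E[T²] = (0)²(0.025) + (1)²(0.025) + (2)²(0.05) + (5)²(0.525) + (6)²(0.375) = 26.85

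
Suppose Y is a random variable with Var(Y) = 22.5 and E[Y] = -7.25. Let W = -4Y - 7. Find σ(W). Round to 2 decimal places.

Var(-4Y - 7) = (-4)²·22.5 = 360
σ(W) = √360 ≈ 18.97

18.97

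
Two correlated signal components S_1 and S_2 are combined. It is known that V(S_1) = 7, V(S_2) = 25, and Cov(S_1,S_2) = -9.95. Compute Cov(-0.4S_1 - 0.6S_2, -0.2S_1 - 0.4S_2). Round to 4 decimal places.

Cov(-0.4S_1 - 0.6S_2, -0.2S_1 - 0.4S_2) = (-0.4)(-0.2)V(S_1) + (-0.6)(-0.4)V(S_2) + [(-0.4)(-0.4) + (-0.6)(-0.2)]Cov(S_1,S_2)
= 0.08·7 + 0.24·25 + 0.28·-9.95 = 3.774

3.7740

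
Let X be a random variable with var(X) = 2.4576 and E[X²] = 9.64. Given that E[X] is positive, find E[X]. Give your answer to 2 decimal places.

2.68

(E[X])² = E[X²] − var(X) = 9.64 − 2.4576 = 7.1824
E[X] = √7.1824 = 2.68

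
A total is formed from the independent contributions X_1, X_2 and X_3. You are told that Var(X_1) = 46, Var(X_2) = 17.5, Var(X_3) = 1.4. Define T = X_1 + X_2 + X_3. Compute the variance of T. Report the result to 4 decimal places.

By independence, Var(T) = (1)²Var(X_1) + (1)²Var(X_2) + (1)²Var(X_3)
= (1)²·46 + (1)²·17.5 + (1)²·1.4 = 64.9

64.9000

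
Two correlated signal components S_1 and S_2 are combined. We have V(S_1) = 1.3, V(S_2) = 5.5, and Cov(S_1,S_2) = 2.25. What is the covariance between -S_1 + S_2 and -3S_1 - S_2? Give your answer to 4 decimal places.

Cov(-S_1 + S_2, -3S_1 - S_2) = (-1)(-3)V(S_1) + (1)(-1)V(S_2) + [(-1)(-1) + (1)(-3)]Cov(S_1,S_2)
= 3·1.3 + -1·5.5 + -2·2.25 = -6.1

-6.1000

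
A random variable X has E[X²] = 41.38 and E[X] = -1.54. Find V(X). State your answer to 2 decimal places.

39.01

V(X) = 41.38 − (-1.54)² = 39.0084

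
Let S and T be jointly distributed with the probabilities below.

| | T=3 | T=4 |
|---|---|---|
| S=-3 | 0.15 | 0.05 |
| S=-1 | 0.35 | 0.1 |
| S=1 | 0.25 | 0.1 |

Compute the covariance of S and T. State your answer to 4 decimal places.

0.0250

E[S] = -0.7,  E[T] = 3.25
E[ST] = -2.25
Cov(S,T) = E[ST] − E[S]E[T] = -2.25 − (-0.7)(3.25) = 0.025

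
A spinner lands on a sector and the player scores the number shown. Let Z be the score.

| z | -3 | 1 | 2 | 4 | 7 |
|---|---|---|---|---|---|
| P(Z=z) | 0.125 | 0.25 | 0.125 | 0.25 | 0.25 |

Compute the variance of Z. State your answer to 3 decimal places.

9.859

E[Z] = (-3)(0.125) + (1)(0.25) + (2)(0.125) + (4)(0.25) + (7)(0.25) = 2.875
E[Z²] = (-3)²(0.125) + (1)²(0.25) + (2)²(0.125) + (4)²(0.25) + (7)²(0.25) = 18.125
Var(Z) = E[Z²] − (E[Z])² = 18.125 − (2.875)² = 9.859375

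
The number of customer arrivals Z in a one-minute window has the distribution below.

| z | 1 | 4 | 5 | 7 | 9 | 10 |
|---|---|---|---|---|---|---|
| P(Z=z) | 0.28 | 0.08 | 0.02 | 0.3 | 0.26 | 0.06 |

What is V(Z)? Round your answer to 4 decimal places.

E[Z] = (1)(0.28) + (4)(0.08) + (5)(0.02) + (7)(0.3) + (9)(0.26) + (10)(0.06) = 5.74
E[Z²] = (1)²(0.28) + (4)²(0.08) + (5)²(0.02) + (7)²(0.3) + (9)²(0.26) + (10)²(0.06) = 43.82
V(Z) = E[Z²] − (E[Z])² = 43.82 − (5.74)² = 10.8724

10.8724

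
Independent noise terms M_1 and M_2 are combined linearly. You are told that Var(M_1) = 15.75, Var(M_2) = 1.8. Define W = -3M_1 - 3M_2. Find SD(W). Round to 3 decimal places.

12.568

By independence, Var(W) = (-3)²Var(M_1) + (-3)²Var(M_2)
= (-3)²·15.75 + (-3)²·1.8 = 157.95
SD(W) = √157.95 ≈ 12.568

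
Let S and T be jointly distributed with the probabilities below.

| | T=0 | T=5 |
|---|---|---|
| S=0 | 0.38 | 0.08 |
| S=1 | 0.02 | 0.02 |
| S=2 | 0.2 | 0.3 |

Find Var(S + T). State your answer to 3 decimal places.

8.998

E[S] = 1.04,  E[T] = 2,  E[ST] = 3.1
Var(S) = 2.04 − (1.04)² = 0.9584;  Var(T) = 10 − (2)² = 6
Cov(S,T) = 3.1 − (1.04)(2) = 1.02
Var(S + T) = (1)²·0.9584 + (1)²·6 + 2·(1)·(1)·1.02 = 8.9984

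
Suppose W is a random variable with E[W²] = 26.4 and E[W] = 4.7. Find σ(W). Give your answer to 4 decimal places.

Var(W) = 26.4 − (4.7)² = 4.31
σ(W) = √4.31 ≈ 2.0761

2.0761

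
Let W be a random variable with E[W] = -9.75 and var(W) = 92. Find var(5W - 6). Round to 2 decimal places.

2300.00

var(5W - 6) = (5)²·var(W) = 25·92 = 2300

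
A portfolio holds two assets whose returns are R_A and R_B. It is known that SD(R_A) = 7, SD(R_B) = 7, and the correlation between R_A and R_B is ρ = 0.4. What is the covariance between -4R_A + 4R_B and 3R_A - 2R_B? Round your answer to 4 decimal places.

Var(R_A) = (7)² = 49;  Var(R_B) = (7)² = 49
cov(R_A,R_B) = ρ·SD(R_A)·SD(R_B) = 0.4·7·7 = 19.6
cov(-4R_A + 4R_B, 3R_A - 2R_B) = (-4)(3)Var(R_A) + (4)(-2)Var(R_B) + [(-4)(-2) + (4)(3)]cov(R_A,R_B)
= -12·49 + -8·49 + 20·19.6 = -588

-588.0000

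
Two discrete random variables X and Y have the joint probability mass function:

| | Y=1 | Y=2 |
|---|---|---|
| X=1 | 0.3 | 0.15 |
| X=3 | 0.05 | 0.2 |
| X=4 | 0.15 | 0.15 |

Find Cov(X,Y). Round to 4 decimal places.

0.1500

E[X] = 2.4,  E[Y] = 1.5
E[XY] = 3.75
Cov(X,Y) = E[XY] − E[X]E[Y] = 3.75 − (2.4)(1.5) = 0.15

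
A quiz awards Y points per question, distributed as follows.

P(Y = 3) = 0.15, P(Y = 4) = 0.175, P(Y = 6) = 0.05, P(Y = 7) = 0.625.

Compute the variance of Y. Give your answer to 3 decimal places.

2.644

E[Y] = (3)(0.15) + (4)(0.175) + (6)(0.05) + (7)(0.625) = 5.825
E[Y²] = (3)²(0.15) + (4)²(0.175) + (6)²(0.05) + (7)²(0.625) = 36.575
V(Y) = E[Y²] − (E[Y])² = 36.575 − (5.825)² = 2.644375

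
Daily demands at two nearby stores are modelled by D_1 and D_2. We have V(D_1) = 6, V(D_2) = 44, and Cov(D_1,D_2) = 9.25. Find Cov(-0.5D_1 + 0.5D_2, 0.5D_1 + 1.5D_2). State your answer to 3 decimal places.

Cov(-0.5D_1 + 0.5D_2, 0.5D_1 + 1.5D_2) = (-0.5)(0.5)V(D_1) + (0.5)(1.5)V(D_2) + [(-0.5)(1.5) + (0.5)(0.5)]Cov(D_1,D_2)
= -0.25·6 + 0.75·44 + -0.5·9.25 = 26.875

26.875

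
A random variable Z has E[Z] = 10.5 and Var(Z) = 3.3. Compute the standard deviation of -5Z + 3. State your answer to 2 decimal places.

Var(-5Z + 3) = (-5)²·3.3 = 82.5
SD(-5Z + 3) = √82.5 ≈ 9.08

9.08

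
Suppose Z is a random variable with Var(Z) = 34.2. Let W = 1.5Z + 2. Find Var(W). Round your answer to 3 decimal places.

76.950

Var(1.5Z + 2) = (1.5)²·Var(Z) = 2.25·34.2 = 76.95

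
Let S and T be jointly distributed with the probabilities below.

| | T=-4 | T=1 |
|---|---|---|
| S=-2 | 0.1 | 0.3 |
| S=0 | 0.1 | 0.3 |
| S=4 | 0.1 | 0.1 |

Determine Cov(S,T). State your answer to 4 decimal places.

-1.0000

E[S] = 0,  E[T] = -0.5
E[ST] = -1
Cov(S,T) = E[ST] − E[S]E[T] = -1 − (0)(-0.5) = -1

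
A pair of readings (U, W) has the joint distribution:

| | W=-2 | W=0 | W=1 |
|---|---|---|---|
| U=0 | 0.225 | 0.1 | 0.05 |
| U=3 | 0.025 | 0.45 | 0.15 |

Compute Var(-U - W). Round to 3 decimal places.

4.944

E[U] = 1.875,  E[W] = -0.3,  E[UW] = 0.3
Var(U) = 5.625 − (1.875)² = 2.109375;  Var(W) = 1.2 − (-0.3)² = 1.11
Cov(U,W) = 0.3 − (1.875)(-0.3) = 0.8625
Var(-U - W) = (-1)²·2.109375 + (-1)²·1.11 + 2·(-1)·(-1)·0.8625 = 4.944375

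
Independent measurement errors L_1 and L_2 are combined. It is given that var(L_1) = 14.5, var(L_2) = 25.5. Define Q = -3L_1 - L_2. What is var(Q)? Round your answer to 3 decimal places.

156.000

By independence, var(Q) = (-3)²var(L_1) + (-1)²var(L_2)
= (-3)²·14.5 + (-1)²·25.5 = 156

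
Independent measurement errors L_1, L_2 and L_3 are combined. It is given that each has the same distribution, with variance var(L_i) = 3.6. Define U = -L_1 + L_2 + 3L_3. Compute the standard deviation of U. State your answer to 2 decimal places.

6.29

By independence, var(U) = (-1)²var(L_1) + (1)²var(L_2) + (3)²var(L_3)
= (-1)²·3.6 + (1)²·3.6 + (3)²·3.6 = 39.6
SD(U) = √39.6 ≈ 6.29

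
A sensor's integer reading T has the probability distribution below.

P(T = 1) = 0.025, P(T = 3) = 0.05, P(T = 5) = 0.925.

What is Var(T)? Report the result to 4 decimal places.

0.5600

E[T] = (1)(0.025) + (3)(0.05) + (5)(0.925) = 4.8
E[T²] = (1)²(0.025) + (3)²(0.05) + (5)²(0.925) = 23.6
Var(T) = E[T²] − (E[T])² = 23.6 − (4.8)² = 0.56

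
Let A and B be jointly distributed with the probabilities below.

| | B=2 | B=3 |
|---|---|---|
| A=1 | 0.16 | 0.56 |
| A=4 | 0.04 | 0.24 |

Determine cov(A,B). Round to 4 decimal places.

E[A] = 1.84,  E[B] = 2.8
E[AB] = 5.2
cov(A,B) = E[AB] − E[A]E[B] = 5.2 − (1.84)(2.8) = 0.048

0.0480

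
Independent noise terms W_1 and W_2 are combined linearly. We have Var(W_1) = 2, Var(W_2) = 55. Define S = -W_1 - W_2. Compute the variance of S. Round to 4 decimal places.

By independence, Var(S) = (-1)²Var(W_1) + (-1)²Var(W_2)
= (-1)²·2 + (-1)²·55 = 57

57.0000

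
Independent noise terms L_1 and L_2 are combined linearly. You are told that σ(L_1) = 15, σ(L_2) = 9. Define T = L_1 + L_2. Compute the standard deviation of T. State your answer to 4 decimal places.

Var(L_1) = 225, Var(L_2) = 81
By independence, Var(T) = (1)²Var(L_1) + (1)²Var(L_2)
= (1)²·225 + (1)²·81 = 306
σ(T) = √306 ≈ 17.4929

17.4929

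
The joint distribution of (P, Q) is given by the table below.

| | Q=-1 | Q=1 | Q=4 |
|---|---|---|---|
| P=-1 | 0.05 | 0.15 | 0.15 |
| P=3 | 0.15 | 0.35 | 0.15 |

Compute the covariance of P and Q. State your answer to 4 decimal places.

-0.7000

E[P] = 1.6,  E[Q] = 1.5
E[PQ] = 1.7
Cov(P,Q) = E[PQ] − E[P]E[Q] = 1.7 − (1.6)(1.5) = -0.7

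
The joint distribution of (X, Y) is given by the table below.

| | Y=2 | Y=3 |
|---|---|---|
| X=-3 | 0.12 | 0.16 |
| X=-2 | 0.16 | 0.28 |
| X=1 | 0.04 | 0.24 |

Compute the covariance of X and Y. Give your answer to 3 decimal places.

E[X] = -1.44,  E[Y] = 2.68
E[XY] = -3.68
Cov(X,Y) = E[XY] − E[X]E[Y] = -3.68 − (-1.44)(2.68) = 0.1792

0.179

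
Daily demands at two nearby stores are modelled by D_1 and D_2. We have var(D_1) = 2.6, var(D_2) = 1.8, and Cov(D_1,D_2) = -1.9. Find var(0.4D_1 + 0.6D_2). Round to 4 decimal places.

0.1520

var(0.4D_1 + 0.6D_2) = (0.4)²·var(D_1) + (0.6)²·var(D_2) + 2·(0.4)·(0.6)·Cov(D_1,D_2)
= 0.16·2.6 + 0.36·1.8 + 0.48·-1.9 = 0.152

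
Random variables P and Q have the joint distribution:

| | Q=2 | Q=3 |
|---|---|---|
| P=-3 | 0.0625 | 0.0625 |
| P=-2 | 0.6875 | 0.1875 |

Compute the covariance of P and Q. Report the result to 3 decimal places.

E[P] = -2.125,  E[Q] = 2.25
E[PQ] = -4.8125
Cov(P,Q) = E[PQ] − E[P]E[Q] = -4.8125 − (-2.125)(2.25) = -0.03125

-0.031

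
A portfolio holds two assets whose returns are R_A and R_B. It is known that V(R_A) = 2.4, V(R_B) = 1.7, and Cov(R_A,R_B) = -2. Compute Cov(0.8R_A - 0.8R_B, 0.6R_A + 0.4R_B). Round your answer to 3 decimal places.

0.928

Cov(0.8R_A - 0.8R_B, 0.6R_A + 0.4R_B) = (0.8)(0.6)V(R_A) + (-0.8)(0.4)V(R_B) + [(0.8)(0.4) + (-0.8)(0.6)]Cov(R_A,R_B)
= 0.48·2.4 + -0.32·1.7 + -0.16·-2 = 0.928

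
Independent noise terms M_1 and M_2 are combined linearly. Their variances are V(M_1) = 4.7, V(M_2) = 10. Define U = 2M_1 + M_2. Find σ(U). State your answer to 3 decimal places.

By independence, V(U) = (2)²V(M_1) + (1)²V(M_2)
= (2)²·4.7 + (1)²·10 = 28.8
σ(U) = √28.8 ≈ 5.367

5.367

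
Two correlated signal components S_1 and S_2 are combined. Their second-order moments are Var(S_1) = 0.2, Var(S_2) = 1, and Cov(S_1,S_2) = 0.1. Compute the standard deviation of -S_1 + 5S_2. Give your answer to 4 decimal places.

4.9193

Var(-S_1 + 5S_2) = (-1)²·Var(S_1) + (5)²·Var(S_2) + 2·(-1)·(5)·Cov(S_1,S_2)
= 1·0.2 + 25·1 + -10·0.1 = 24.2
sd(-S_1 + 5S_2) = √24.2 ≈ 4.9193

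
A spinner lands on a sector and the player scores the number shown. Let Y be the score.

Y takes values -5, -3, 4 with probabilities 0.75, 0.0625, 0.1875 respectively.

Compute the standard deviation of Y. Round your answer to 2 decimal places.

E[Y] = (-5)(0.75) + (-3)(0.0625) + (4)(0.1875) = -3.1875
E[Y²] = (-5)²(0.75) + (-3)²(0.0625) + (4)²(0.1875) = 22.3125
var(Y) = E[Y²] − (E[Y])² = 22.3125 − (-3.1875)² = 12.15234375
sd(Y) = √12.15234375 ≈ 3.49

3.49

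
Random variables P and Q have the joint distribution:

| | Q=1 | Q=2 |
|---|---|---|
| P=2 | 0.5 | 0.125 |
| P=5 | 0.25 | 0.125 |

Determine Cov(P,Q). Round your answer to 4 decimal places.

0.0938

E[P] = 3.125,  E[Q] = 1.25
E[PQ] = 4
Cov(P,Q) = E[PQ] − E[P]E[Q] = 4 − (3.125)(1.25) = 0.09375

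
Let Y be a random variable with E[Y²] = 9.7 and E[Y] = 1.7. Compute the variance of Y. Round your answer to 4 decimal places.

var(Y) = 9.7 − (1.7)² = 6.81

6.8100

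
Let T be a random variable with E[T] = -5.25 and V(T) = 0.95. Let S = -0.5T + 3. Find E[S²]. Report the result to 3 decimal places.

E[-0.5T + 3] = -0.5·-5.25 + 3 = 5.625
V(-0.5T + 3) = (-0.5)²·0.95 = 0.2375
E[S²] = V(S) + (E[S])² = 0.2375 + (5.625)² = 31.878125

31.878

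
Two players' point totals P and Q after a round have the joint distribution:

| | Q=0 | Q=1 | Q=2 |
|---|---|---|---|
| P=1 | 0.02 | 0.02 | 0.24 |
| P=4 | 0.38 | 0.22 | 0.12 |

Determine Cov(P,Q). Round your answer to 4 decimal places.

E[P] = 3.16,  E[Q] = 0.96
E[PQ] = 2.34
Cov(P,Q) = E[PQ] − E[P]E[Q] = 2.34 − (3.16)(0.96) = -0.6936

-0.6936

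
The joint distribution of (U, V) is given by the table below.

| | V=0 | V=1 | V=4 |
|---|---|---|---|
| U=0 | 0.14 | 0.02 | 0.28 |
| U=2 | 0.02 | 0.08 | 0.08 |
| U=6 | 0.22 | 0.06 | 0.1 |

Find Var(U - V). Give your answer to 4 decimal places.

E[U] = 2.64,  E[V] = 2,  E[UV] = 3.56
Var(U) = 14.4 − (2.64)² = 7.4304;  Var(V) = 7.52 − (2)² = 3.52
cov(U,V) = 3.56 − (2.64)(2) = -1.72
Var(U - V) = (1)²·7.4304 + (-1)²·3.52 + 2·(1)·(-1)·-1.72 = 14.3904

14.3904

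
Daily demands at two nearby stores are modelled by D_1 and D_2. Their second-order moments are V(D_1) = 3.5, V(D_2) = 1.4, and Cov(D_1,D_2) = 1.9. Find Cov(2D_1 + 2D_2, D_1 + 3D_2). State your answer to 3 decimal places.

Cov(2D_1 + 2D_2, D_1 + 3D_2) = (2)(1)V(D_1) + (2)(3)V(D_2) + [(2)(3) + (2)(1)]Cov(D_1,D_2)
= 2·3.5 + 6·1.4 + 8·1.9 = 30.6

30.600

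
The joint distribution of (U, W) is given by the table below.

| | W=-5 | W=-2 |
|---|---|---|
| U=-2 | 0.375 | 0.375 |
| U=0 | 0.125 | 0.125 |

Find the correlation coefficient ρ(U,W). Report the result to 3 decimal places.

E[U] = -1.5,  E[W] = -3.5
E[UW] = 5.25
cov(U,W) = E[UW] − E[U]E[W] = 5.25 − (-1.5)(-3.5) = 0
Var(U) = 0.75,  Var(W) = 2.25
ρ = 0 / √(0.75·2.25) ≈ 0.000

0.000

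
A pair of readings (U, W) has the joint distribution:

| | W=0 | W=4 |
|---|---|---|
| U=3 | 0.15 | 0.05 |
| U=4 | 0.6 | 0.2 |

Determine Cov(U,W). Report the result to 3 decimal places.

E[U] = 3.8,  E[W] = 1
E[UW] = 3.8
Cov(U,W) = E[UW] − E[U]E[W] = 3.8 − (3.8)(1) = 0

0.000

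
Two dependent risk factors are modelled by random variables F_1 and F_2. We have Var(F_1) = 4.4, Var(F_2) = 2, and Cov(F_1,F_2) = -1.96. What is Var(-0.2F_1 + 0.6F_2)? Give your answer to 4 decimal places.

Var(-0.2F_1 + 0.6F_2) = (-0.2)²·Var(F_1) + (0.6)²·Var(F_2) + 2·(-0.2)·(0.6)·Cov(F_1,F_2)
= 0.04·4.4 + 0.36·2 + -0.24·-1.96 = 1.3664

1.3664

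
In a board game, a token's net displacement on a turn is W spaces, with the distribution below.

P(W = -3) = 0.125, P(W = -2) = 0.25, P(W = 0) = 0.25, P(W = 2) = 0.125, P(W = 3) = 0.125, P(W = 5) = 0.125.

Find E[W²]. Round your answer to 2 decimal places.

6.88

E[W²] = (-3)²(0.125) + (-2)²(0.25) + (0)²(0.25) + (2)²(0.125) + (3)²(0.125) + (5)²(0.125) = 6.875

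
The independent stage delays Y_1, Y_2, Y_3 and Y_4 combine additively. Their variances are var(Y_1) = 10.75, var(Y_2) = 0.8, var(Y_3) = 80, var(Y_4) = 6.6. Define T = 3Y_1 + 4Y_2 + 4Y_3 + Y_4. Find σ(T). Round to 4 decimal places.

37.3651

By independence, var(T) = (3)²var(Y_1) + (4)²var(Y_2) + (4)²var(Y_3) + (1)²var(Y_4)
= (3)²·10.75 + (4)²·0.8 + (4)²·80 + (1)²·6.6 = 1396.15
σ(T) = √1396.15 ≈ 37.3651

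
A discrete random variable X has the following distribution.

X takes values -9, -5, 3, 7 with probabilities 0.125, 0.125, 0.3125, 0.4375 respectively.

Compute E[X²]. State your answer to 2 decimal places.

37.50

E[X²] = (-9)²(0.125) + (-5)²(0.125) + (3)²(0.3125) + (7)²(0.4375) = 37.5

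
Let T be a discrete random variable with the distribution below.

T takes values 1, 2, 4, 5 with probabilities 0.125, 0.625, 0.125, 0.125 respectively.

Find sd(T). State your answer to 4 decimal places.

E[T] = (1)(0.125) + (2)(0.625) + (4)(0.125) + (5)(0.125) = 2.5
E[T²] = (1)²(0.125) + (2)²(0.625) + (4)²(0.125) + (5)²(0.125) = 7.75
Var(T) = E[T²] − (E[T])² = 7.75 − (2.5)² = 1.5
sd(T) = √1.5 ≈ 1.2247

1.2247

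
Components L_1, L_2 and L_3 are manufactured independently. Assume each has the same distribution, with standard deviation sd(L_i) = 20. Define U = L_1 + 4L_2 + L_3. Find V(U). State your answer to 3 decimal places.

7200.000

V(L_i) = (20)² = 400
By independence, V(U) = (1)²V(L_1) + (4)²V(L_2) + (1)²V(L_3)
= (1)²·400 + (4)²·400 + (1)²·400 = 7200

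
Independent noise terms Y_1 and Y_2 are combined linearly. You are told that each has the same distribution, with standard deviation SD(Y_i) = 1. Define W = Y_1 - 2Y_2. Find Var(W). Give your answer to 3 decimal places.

Var(Y_i) = (1)² = 1
By independence, Var(W) = (1)²Var(Y_1) + (-2)²Var(Y_2)
= (1)²·1 + (-2)²·1 = 5

5.000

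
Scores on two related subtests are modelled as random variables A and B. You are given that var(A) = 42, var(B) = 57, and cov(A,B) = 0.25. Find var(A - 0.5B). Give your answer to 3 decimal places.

var(A - 0.5B) = (1)²·var(A) + (-0.5)²·var(B) + 2·(1)·(-0.5)·cov(A,B)
= 1·42 + 0.25·57 + -1·0.25 = 56

56.000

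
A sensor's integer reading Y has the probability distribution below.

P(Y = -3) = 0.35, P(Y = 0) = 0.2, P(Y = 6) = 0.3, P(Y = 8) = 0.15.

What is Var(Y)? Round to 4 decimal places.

E[Y] = (-3)(0.35) + (0)(0.2) + (6)(0.3) + (8)(0.15) = 1.95
E[Y²] = (-3)²(0.35) + (0)²(0.2) + (6)²(0.3) + (8)²(0.15) = 23.55
Var(Y) = E[Y²] − (E[Y])² = 23.55 − (1.95)² = 19.7475

19.7475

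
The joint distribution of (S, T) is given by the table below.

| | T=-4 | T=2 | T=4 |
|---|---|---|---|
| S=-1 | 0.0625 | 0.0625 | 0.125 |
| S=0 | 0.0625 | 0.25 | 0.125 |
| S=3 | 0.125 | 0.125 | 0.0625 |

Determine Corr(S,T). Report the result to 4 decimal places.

-0.2317

E[S] = 0.6875,  E[T] = 1.125
E[ST] = -0.375
Cov(S,T) = E[ST] − E[S]E[T] = -0.375 − (0.6875)(1.125) = -1.1484375
Var(S) = 2.58984375,  Var(T) = 9.484375
ρ = -1.1484375 / √(2.58984375·9.484375) ≈ -0.2317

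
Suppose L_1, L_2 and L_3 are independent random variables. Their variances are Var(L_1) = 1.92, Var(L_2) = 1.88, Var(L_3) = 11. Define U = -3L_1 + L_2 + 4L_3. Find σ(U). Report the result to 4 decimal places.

By independence, Var(U) = (-3)²Var(L_1) + (1)²Var(L_2) + (4)²Var(L_3)
= (-3)²·1.92 + (1)²·1.88 + (4)²·11 = 195.16
σ(U) = √195.16 ≈ 13.9700

13.9700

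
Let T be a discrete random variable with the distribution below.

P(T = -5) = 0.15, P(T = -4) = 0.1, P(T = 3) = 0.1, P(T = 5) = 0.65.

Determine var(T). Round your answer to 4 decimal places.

16.7400

E[T] = (-5)(0.15) + (-4)(0.1) + (3)(0.1) + (5)(0.65) = 2.4
E[T²] = (-5)²(0.15) + (-4)²(0.1) + (3)²(0.1) + (5)²(0.65) = 22.5
var(T) = E[T²] − (E[T])² = 22.5 − (2.4)² = 16.74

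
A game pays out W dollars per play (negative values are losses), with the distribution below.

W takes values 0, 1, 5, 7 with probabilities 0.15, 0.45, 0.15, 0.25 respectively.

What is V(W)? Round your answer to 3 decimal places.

7.748

E[W] = (0)(0.15) + (1)(0.45) + (5)(0.15) + (7)(0.25) = 2.95
E[W²] = (0)²(0.15) + (1)²(0.45) + (5)²(0.15) + (7)²(0.25) = 16.45
V(W) = E[W²] − (E[W])² = 16.45 − (2.95)² = 7.7475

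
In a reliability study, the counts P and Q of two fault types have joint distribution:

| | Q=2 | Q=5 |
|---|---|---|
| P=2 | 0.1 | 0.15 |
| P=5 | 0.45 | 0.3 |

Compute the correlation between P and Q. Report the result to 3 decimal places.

E[P] = 4.25,  E[Q] = 3.35
E[PQ] = 13.9
Cov(P,Q) = E[PQ] − E[P]E[Q] = 13.9 − (4.25)(3.35) = -0.3375
Var(P) = 1.6875,  Var(Q) = 2.2275
ρ = -0.3375 / √(1.6875·2.2275) ≈ -0.174

-0.174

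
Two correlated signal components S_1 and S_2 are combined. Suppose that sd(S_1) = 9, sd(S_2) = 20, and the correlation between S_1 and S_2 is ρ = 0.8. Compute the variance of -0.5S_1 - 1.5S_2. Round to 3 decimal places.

var(S_1) = (9)² = 81;  var(S_2) = (20)² = 400
Cov(S_1,S_2) = ρ·sd(S_1)·sd(S_2) = 0.8·9·20 = 144
var(-0.5S_1 - 1.5S_2) = (-0.5)²·var(S_1) + (-1.5)²·var(S_2) + 2·(-0.5)·(-1.5)·Cov(S_1,S_2)
= 0.25·81 + 2.25·400 + 1.5·144 = 1136.25

1136.250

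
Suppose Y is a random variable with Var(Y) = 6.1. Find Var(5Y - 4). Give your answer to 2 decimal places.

Var(5Y - 4) = (5)²·Var(Y) = 25·6.1 = 152.5

152.50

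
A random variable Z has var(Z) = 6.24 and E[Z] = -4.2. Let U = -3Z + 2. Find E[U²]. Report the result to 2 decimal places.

269.32

E[-3Z + 2] = -3·-4.2 + 2 = 14.6
var(-3Z + 2) = (-3)²·6.24 = 56.16
E[U²] = var(U) + (E[U])² = 56.16 + (14.6)² = 269.32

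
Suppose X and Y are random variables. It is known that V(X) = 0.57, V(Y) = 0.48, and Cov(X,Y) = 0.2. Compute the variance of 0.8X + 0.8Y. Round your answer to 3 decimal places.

0.928

V(0.8X + 0.8Y) = (0.8)²·V(X) + (0.8)²·V(Y) + 2·(0.8)·(0.8)·Cov(X,Y)
= 0.64·0.57 + 0.64·0.48 + 1.28·0.2 = 0.928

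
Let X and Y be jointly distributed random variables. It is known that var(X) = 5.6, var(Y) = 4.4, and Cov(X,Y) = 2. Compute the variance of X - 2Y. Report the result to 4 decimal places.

var(X - 2Y) = (1)²·var(X) + (-2)²·var(Y) + 2·(1)·(-2)·Cov(X,Y)
= 1·5.6 + 4·4.4 + -4·2 = 15.2

15.2000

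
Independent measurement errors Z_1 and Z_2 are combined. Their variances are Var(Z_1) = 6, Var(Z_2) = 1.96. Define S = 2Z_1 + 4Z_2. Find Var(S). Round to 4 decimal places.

55.3600

By independence, Var(S) = (2)²Var(Z_1) + (4)²Var(Z_2)
= (2)²·6 + (4)²·1.96 = 55.36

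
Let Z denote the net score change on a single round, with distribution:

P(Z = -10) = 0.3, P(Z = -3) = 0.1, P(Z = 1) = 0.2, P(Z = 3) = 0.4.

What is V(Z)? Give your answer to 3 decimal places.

E[Z] = (-10)(0.3) + (-3)(0.1) + (1)(0.2) + (3)(0.4) = -1.9
E[Z²] = (-10)²(0.3) + (-3)²(0.1) + (1)²(0.2) + (3)²(0.4) = 34.7
V(Z) = E[Z²] − (E[Z])² = 34.7 − (-1.9)² = 31.09

31.090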